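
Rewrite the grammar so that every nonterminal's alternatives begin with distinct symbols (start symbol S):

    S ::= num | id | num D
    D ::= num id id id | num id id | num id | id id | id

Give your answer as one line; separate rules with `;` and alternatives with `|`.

S ::= id | num S'; D ::= num id D' | id D''; S' ::= ε | D; D' ::= ε | id D'''; D'' ::= id | ε; D''' ::= id | ε

S has alternatives sharing prefix 'num': factor to S → num S' with S' → ε | D.
D has alternatives sharing prefix 'num id': factor to D → num id D' with D' → id id | id | ε.
D has alternatives sharing prefix 'id': factor to D → id D'' with D'' → id | ε.
D' has alternatives sharing prefix 'id': factor to D' → id D''' with D''' → id | ε.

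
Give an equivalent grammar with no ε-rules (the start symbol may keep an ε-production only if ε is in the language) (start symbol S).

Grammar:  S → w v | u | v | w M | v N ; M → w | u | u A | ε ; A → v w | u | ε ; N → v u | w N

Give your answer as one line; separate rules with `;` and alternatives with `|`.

S → w v | u | v | w M | w | v N; M → w | u | u A; A → v w | u; N → v u | w N

Nullable set = {A, M}.
ε ∉ L(G), so no ε-production is kept.
Add the nullable-subset variants: S → w M gives w M | w.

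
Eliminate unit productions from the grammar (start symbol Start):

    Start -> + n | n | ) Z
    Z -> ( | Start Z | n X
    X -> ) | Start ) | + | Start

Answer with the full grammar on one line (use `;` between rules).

Unit pairs: X ⇒* {Start}.
For every A with A ⇒* B via unit rules, add B's non-unit alternatives to A; then delete every rule of the form X → Y.

Start -> + n | n | ) Z; Z -> ( | Start Z | n X; X -> + n | n | ) Z | ) | Start ) | +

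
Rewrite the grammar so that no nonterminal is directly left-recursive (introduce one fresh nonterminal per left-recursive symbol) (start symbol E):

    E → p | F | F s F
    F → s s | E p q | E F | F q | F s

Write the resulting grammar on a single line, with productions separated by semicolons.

E → p | F | F s F; F → s s F' | E p q F' | E F F'; F' → q F' | s F' | ε

Left recursion appears on F.
For F: α = {q, s}, β = {s s, E p q, E F}. Rewrite as F → β F' and F' → α F' | ε.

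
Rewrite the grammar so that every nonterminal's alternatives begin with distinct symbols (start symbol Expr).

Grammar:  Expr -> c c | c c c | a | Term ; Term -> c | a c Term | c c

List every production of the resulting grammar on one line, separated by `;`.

Expr has alternatives sharing prefix 'c c': factor to Expr → c c Expr1 with Expr1 → ε | c.
Term has alternatives sharing prefix 'c': factor to Term → c Term1 with Term1 → ε | c.

Expr -> a | Term | c c Expr1; Term -> a c Term | c Term1; Expr1 -> ε | c; Term1 -> ε | c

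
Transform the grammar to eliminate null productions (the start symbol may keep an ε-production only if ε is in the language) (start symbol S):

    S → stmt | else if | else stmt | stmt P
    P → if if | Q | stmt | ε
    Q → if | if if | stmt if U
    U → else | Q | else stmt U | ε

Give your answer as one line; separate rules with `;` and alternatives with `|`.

S → stmt | else if | else stmt | stmt P; P → if if | Q | stmt; Q → if | if if | stmt if U | stmt if; U → else | Q | else stmt U | else stmt

Nullable nonterminals: {P, U}.
ε ∉ L(G), so no ε-production is kept.
For each production, add variants omitting each subset of nullable occurrences: Q → stmt if U gives stmt if U | stmt if. U → else stmt U gives else stmt U | else stmt.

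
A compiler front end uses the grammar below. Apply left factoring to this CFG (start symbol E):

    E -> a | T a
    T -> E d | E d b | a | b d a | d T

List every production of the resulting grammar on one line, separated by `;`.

T has alternatives sharing prefix 'E d': factor to T → E d T' with T' → ε | b.

E -> a | T a; T -> a | b d a | d T | E d T'; T' -> epsilon | b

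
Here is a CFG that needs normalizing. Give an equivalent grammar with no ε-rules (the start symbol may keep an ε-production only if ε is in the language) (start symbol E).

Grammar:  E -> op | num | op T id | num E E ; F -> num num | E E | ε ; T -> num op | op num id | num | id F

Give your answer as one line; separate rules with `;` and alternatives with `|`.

E -> op | num | op T id | num E E; F -> num num | E E; T -> num op | op num id | num | id F | id

The nullable symbols are {F}.
ε ∉ L(G), so no ε-production is kept.
Expand every rule over subsets of its nullable positions: T → id F gives id F | id.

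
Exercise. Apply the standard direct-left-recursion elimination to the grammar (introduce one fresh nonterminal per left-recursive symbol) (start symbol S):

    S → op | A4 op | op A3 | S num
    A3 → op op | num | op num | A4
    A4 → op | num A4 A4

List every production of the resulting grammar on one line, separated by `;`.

S is directly left-recursive.
For S: α = {num}, β = {op, A4 op, op A3}. Rewrite as S → β S' and S' → α S' | ε.

S → op S' | A4 op S' | op A3 S'; A3 → op op | num | op num | A4; A4 → op | num A4 A4; S' → num S' | ε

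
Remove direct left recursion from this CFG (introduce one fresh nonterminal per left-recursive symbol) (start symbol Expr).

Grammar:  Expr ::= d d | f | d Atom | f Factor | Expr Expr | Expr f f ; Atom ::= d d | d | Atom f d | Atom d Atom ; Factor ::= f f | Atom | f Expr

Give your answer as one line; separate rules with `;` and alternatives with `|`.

Expr, Atom are directly left-recursive.
For Expr: α = {Expr, f f}, β = {d d, f, d Atom, f Factor}. Rewrite as Expr → β Expr1 and Expr1 → α Expr1 | ε.
For Atom: α = {f d, d Atom}, β = {d d, d}. Rewrite as Atom → β Atom1 and Atom1 → α Atom1 | ε.

Expr ::= d d Expr1 | f Expr1 | d Atom Expr1 | f Factor Expr1; Atom ::= d d Atom1 | d Atom1; Factor ::= f f | Atom | f Expr; Expr1 ::= Expr Expr1 | f f Expr1 | ε; Atom1 ::= f d Atom1 | d Atom Atom1 | ε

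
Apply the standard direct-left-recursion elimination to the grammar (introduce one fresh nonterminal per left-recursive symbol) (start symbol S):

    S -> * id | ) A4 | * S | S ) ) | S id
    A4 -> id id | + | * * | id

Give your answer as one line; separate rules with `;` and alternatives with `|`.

S -> * id S' | ) A4 S' | * S S'; A4 -> id id | + | * * | id; S' -> ) ) S' | id S' | ε

S is directly left-recursive.
For S: α = {) ), id}, β = {* id, ) A4, * S}. Rewrite as S → β S' and S' → α S' | ε.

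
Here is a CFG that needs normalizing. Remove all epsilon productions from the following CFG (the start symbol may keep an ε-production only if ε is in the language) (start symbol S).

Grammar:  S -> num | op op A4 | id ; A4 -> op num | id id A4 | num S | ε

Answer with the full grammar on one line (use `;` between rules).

S -> num | op op A4 | op op | id; A4 -> op num | id id A4 | id id | num S

Nullable nonterminals: {A4}.
ε ∉ L(G), so no ε-production is kept.
Expand every rule over subsets of its nullable positions: S → op op A4 gives op op A4 | op op. A4 → id id A4 gives id id A4 | id id.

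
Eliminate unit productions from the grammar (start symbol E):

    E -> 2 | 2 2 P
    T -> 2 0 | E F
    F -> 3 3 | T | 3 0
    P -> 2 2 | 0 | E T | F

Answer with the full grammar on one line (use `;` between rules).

Unit pairs: F ⇒* {T}; P ⇒* {F, T}.
For each unit pair (A, B), copy every non-unit production of B to A, then drop all unit productions.

E -> 2 | 2 2 P; T -> 2 0 | E F; F -> 3 3 | 3 0 | 2 0 | E F; P -> 3 3 | 3 0 | 2 2 | 0 | E T | 2 0 | E F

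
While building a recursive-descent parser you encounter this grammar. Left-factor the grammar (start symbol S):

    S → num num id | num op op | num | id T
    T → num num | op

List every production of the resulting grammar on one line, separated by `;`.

S has alternatives sharing prefix 'num': factor to S → num S' with S' → num id | op op | ε.

S → id T | num S'; T → num num | op; S' → num id | op op | ε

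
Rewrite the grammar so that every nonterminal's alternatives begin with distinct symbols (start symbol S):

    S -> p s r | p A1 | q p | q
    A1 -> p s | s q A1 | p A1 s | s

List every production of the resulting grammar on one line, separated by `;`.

S -> p S' | q S''; A1 -> p A1' | s A1''; S' -> s r | A1; S'' -> p | ε; A1' -> s | A1 s; A1'' -> q A1 | ε

S has alternatives sharing prefix 'p': factor to S → p S' with S' → s r | A1.
S has alternatives sharing prefix 'q': factor to S → q S'' with S'' → p | ε.
A1 has alternatives sharing prefix 'p': factor to A1 → p A1' with A1' → s | A1 s.
A1 has alternatives sharing prefix 's': factor to A1 → s A1'' with A1'' → q A1 | ε.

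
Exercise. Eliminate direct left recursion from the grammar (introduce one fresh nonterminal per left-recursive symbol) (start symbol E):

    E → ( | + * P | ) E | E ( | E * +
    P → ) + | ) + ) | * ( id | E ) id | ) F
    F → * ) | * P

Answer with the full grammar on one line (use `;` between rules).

E is directly left-recursive.
For E: α = {(, * +}, β = {(, + * P, ) E}. Rewrite as E → β E' and E' → α E' | ε.

E → ( E' | + * P E' | ) E E'; P → ) + | ) + ) | * ( id | E ) id | ) F; F → * ) | * P; E' → ( E' | * + E' | eps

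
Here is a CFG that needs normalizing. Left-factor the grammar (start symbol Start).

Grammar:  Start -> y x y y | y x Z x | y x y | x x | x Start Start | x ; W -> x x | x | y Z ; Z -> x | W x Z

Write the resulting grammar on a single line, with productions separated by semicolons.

Start -> y x Start1 | x Start2; W -> y Z | x W1; Z -> x | W x Z; Start1 -> Z x | y Start11; Start2 -> x | Start Start | ε; W1 -> x | ε; Start11 -> y | ε

Start has alternatives sharing prefix 'y x': factor to Start → y x Start1 with Start1 → y y | Z x | y.
Start has alternatives sharing prefix 'x': factor to Start → x Start2 with Start2 → x | Start Start | ε.
W has alternatives sharing prefix 'x': factor to W → x W1 with W1 → x | ε.
Start1 has alternatives sharing prefix 'y': factor to Start1 → y Start11 with Start11 → y | ε.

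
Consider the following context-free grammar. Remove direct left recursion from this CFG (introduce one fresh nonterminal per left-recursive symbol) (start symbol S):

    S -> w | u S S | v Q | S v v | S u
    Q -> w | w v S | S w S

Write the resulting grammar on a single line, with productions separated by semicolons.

S -> w S' | u S S S' | v Q S'; Q -> w | w v S | S w S; S' -> v v S' | u S' | epsilon

Left recursion appears on S.
For S: α = {v v, u}, β = {w, u S S, v Q}. Rewrite as S → β S' and S' → α S' | ε.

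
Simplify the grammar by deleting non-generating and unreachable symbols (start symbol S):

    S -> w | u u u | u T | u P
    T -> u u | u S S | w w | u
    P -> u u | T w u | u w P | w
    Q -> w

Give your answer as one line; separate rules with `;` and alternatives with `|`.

Generating nonterminals: {P, Q, S, T}.
Reachable from S after that: {P, S, T}.
Removed useless symbols: {Q} and every production mentioning them.

S -> w | u u u | u T | u P; T -> u u | u S S | w w | u; P -> u u | T w u | u w P | w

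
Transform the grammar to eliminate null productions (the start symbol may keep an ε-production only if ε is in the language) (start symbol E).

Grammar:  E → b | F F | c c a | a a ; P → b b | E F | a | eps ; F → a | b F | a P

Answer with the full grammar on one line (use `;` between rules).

E → b | F F | c c a | a a; P → b b | E F | a; F → a | b F | a P

Nullable nonterminals: {P}.
ε ∉ L(G), so no ε-production is kept.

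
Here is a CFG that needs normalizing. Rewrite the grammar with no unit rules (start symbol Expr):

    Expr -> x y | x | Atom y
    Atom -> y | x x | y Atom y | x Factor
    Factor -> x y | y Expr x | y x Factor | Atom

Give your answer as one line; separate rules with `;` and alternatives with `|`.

Unit pairs: Factor ⇒* {Atom}.
For every A with A ⇒* B via unit rules, add B's non-unit alternatives to A; then delete every rule of the form X → Y.

Expr -> x y | x | Atom y; Atom -> y | x x | y Atom y | x Factor; Factor -> y | x x | y Atom y | x Factor | x y | y Expr x | y x Factor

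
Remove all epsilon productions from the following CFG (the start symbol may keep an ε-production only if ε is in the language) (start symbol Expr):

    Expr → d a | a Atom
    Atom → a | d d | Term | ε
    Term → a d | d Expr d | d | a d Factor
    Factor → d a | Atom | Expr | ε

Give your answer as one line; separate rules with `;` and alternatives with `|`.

Nullable nonterminals: {Atom, Factor}.
ε ∉ L(G), so no ε-production is kept.
For each production, add variants omitting each subset of nullable occurrences: Expr → a Atom gives a Atom | a.

Expr → d a | a Atom | a; Atom → a | d d | Term; Term → a d | d Expr d | d | a d Factor; Factor → d a | Atom | Expr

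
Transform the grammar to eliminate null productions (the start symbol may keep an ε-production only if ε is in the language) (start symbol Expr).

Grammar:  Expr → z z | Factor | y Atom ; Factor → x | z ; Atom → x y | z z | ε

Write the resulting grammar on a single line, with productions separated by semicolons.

The nullable symbols are {Atom}.
ε ∉ L(G), so no ε-production is kept.
Expand every rule over subsets of its nullable positions: Expr → y Atom gives y Atom | y.

Expr → z z | Factor | y Atom | y; Factor → x | z; Atom → x y | z z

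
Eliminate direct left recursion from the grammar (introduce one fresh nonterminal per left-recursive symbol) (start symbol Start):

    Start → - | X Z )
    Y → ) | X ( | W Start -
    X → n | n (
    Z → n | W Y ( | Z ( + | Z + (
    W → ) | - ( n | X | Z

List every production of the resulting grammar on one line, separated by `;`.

Z is directly left-recursive.
For Z: α = {( +, + (}, β = {n, W Y (}. Rewrite as Z → β Z1 and Z1 → α Z1 | ε.

Start → - | X Z ); Y → ) | X ( | W Start -; X → n | n (; Z → n Z1 | W Y ( Z1; W → ) | - ( n | X | Z; Z1 → ( + Z1 | + ( Z1 | ε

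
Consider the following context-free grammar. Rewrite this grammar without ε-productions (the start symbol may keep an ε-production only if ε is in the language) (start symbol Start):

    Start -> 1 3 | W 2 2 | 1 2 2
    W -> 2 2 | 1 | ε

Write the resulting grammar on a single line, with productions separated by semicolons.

Start -> 1 3 | W 2 2 | 2 2 | 1 2 2; W -> 2 2 | 1

Nullable nonterminals: {W}.
ε ∉ L(G), so no ε-production is kept.
Add the nullable-subset variants: Start → W 2 2 gives W 2 2 | 2 2.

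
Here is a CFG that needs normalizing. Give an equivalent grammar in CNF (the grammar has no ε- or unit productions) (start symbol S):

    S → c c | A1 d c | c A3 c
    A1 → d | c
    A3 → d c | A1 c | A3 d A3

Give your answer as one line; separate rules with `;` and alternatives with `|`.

S → X1 X1 | A1 Y1 | X1 Y2; A1 → d | c; A3 → X2 X1 | A1 X1 | A3 Y3; X1 → c; X2 → d; Y1 → X2 X1; Y2 → A3 X1; Y3 → X2 A3

Introduce a nonterminal for each terminal appearing in a rule of length ≥ 2: X1 → c, X2 → d.
Binarize each right-hand side of length ≥ 3 by chaining fresh nonterminals (Y1, Y2, …): affected rules were S → A1 X2 X1; S → X1 A3 X1; A3 → A3 X2 A3.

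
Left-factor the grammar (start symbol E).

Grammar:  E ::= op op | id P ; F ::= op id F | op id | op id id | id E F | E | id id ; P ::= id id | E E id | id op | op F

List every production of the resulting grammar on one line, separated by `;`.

E ::= op op | id P; F ::= E | op id F' | id F''; P ::= E E id | op F | id P'; F' ::= F | epsilon | id; F'' ::= E F | id; P' ::= id | op

F has alternatives sharing prefix 'op id': factor to F → op id F' with F' → F | ε | id.
F has alternatives sharing prefix 'id': factor to F → id F'' with F'' → E F | id.
P has alternatives sharing prefix 'id': factor to P → id P' with P' → id | op.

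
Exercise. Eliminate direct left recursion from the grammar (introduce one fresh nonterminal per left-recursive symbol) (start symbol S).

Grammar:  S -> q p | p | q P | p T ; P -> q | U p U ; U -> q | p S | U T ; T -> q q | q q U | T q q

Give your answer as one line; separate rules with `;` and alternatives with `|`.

Directly left-recursive nonterminals: U, T.
For U: α = {T}, β = {q, p S}. Rewrite as U → β U' and U' → α U' | ε.
For T: α = {q q}, β = {q q, q q U}. Rewrite as T → β T' and T' → α T' | ε.

S -> q p | p | q P | p T; P -> q | U p U; U -> q U' | p S U'; T -> q q T' | q q U T'; U' -> T U' | ε; T' -> q q T' | ε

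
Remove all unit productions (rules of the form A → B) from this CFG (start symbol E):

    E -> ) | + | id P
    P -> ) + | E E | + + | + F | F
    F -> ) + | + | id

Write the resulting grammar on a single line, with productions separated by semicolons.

Unit pairs: P ⇒* {F}.
Replace each nonterminal's rules with the union of the non-unit rules of every nonterminal it unit-derives.

E -> ) | + | id P; P -> ) + | + | id | E E | + + | + F; F -> ) + | + | id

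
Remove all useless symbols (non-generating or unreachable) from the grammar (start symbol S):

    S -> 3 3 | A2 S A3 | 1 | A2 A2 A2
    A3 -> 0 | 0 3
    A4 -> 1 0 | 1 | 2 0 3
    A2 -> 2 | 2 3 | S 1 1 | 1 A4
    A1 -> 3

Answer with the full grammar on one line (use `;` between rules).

Generating nonterminals: {A1, A2, A3, A4, S}.
Reachable from S after that: {A2, A3, A4, S}.
Removed useless symbols: {A1} and every production mentioning them.

S -> 3 3 | A2 S A3 | 1 | A2 A2 A2; A3 -> 0 | 0 3; A4 -> 1 0 | 1 | 2 0 3; A2 -> 2 | 2 3 | S 1 1 | 1 A4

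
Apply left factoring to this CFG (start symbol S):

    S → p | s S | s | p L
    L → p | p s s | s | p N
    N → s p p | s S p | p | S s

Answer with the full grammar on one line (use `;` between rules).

S has alternatives sharing prefix 'p': factor to S → p S' with S' → ε | L.
S has alternatives sharing prefix 's': factor to S → s S'' with S'' → S | ε.
L has alternatives sharing prefix 'p': factor to L → p L' with L' → ε | s s | N.
N has alternatives sharing prefix 's': factor to N → s N' with N' → p p | S p.

S → p S' | s S''; L → s | p L'; N → p | S s | s N'; S' → ε | L; S'' → S | ε; L' → ε | s s | N; N' → p p | S p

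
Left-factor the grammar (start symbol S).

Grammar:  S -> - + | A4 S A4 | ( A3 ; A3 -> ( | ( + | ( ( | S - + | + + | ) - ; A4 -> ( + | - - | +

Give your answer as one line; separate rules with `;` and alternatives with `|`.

A3 has alternatives sharing prefix '(': factor to A3 → ( A3' with A3' → ε | + | (.

S -> - + | A4 S A4 | ( A3; A3 -> S - + | + + | ) - | ( A3'; A4 -> ( + | - - | +; A3' -> ε | + | (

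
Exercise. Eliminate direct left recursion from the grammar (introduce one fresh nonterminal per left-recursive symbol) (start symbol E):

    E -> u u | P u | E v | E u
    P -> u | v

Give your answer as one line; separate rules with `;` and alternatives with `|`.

Directly left-recursive nonterminal: E.
For E: α = {v, u}, β = {u u, P u}. Rewrite as E → β E' and E' → α E' | ε.

E -> u u E' | P u E'; P -> u | v; E' -> v E' | u E' | ε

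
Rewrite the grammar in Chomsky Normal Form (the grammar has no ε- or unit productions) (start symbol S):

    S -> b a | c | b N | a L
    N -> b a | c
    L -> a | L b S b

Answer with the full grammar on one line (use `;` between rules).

Introduce a nonterminal for each terminal appearing in a rule of length ≥ 2: X1 → b, X2 → a.
Binarize each right-hand side of length ≥ 3 by chaining fresh nonterminals (Y1, Y2, …): affected rules were L → L X1 S X1.

S -> X1 X2 | c | X1 N | X2 L; N -> X1 X2 | c; L -> a | L Y1; X1 -> b; X2 -> a; Y1 -> X1 Y2; Y2 -> S X1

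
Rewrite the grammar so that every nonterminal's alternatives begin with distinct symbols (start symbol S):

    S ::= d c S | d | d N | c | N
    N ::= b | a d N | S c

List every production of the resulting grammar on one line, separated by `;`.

S ::= c | N | d S'; N ::= b | a d N | S c; S' ::= c S | ε | N

S has alternatives sharing prefix 'd': factor to S → d S' with S' → c S | ε | N.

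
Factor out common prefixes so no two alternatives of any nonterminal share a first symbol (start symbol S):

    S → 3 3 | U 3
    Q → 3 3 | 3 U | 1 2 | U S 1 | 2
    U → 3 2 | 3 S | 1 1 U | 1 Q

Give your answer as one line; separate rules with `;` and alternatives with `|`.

S → 3 3 | U 3; Q → 1 2 | U S 1 | 2 | 3 Q'; U → 3 U' | 1 U''; Q' → 3 | U; U' → 2 | S; U'' → 1 U | Q

Q has alternatives sharing prefix '3': factor to Q → 3 Q' with Q' → 3 | U.
U has alternatives sharing prefix '3': factor to U → 3 U' with U' → 2 | S.
U has alternatives sharing prefix '1': factor to U → 1 U'' with U'' → 1 U | Q.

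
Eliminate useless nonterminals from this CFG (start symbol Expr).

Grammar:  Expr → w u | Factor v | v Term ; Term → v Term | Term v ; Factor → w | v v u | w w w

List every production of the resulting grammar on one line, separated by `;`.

Expr → w u | Factor v; Factor → w | v v u | w w w

Generating nonterminals: {Expr, Factor}.
Reachable from Expr after that: {Expr, Factor}.
Removed useless symbols: {Term} and every production mentioning them.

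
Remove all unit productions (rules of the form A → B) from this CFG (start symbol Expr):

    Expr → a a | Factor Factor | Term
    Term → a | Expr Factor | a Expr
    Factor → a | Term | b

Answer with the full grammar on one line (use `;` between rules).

Unit pairs: Expr ⇒* {Term}; Factor ⇒* {Term}.
For every A with A ⇒* B via unit rules, add B's non-unit alternatives to A; then delete every rule of the form X → Y.

Expr → a | Expr Factor | a Expr | a a | Factor Factor; Term → a | Expr Factor | a Expr; Factor → a | Expr Factor | a Expr | b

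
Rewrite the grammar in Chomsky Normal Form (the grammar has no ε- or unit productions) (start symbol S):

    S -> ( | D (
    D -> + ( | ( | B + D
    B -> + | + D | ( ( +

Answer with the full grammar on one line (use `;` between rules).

S -> ( | D X1; D -> X2 X1 | ( | B Y1; B -> + | X2 D | X1 Y2; X1 -> (; X2 -> +; Y1 -> X2 D; Y2 -> X1 X2

Introduce a nonterminal for each terminal appearing in a rule of length ≥ 2: X1 → (, X2 → +.
Binarize each right-hand side of length ≥ 3 by chaining fresh nonterminals (Y1, Y2, …): affected rules were D → B X2 D; B → X1 X1 X2.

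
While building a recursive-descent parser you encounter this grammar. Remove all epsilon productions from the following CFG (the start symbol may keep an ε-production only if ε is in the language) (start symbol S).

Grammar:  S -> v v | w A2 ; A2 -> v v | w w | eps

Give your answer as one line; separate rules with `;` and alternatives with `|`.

The nullable symbols are {A2}.
ε ∉ L(G), so no ε-production is kept.
For each production, add variants omitting each subset of nullable occurrences: S → w A2 gives w A2 | w.

S -> v v | w A2 | w; A2 -> v v | w w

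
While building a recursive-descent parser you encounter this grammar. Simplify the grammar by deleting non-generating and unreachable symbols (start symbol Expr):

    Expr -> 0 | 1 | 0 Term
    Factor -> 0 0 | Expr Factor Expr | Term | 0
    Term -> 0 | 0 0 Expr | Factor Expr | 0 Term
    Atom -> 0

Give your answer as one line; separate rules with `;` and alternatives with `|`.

Generating nonterminals: {Atom, Expr, Factor, Term}.
Reachable from Expr after that: {Expr, Factor, Term}.
Removed useless symbols: {Atom} and every production mentioning them.

Expr -> 0 | 1 | 0 Term; Factor -> 0 0 | Expr Factor Expr | Term | 0; Term -> 0 | 0 0 Expr | Factor Expr | 0 Term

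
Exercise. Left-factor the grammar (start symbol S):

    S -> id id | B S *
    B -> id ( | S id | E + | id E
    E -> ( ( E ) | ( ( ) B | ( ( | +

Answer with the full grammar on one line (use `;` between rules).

S -> id id | B S *; B -> S id | E + | id B'; E -> + | ( ( E'; B' -> ( | E; E' -> E ) | ) B | ε

B has alternatives sharing prefix 'id': factor to B → id B' with B' → ( | E.
E has alternatives sharing prefix '( (': factor to E → ( ( E' with E' → E ) | ) B | ε.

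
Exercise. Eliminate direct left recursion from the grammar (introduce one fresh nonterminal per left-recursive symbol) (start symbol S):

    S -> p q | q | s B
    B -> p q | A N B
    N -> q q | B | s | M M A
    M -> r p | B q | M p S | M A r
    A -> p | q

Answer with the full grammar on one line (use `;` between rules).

S -> p q | q | s B; B -> p q | A N B; N -> q q | B | s | M M A; M -> r p M' | B q M'; A -> p | q; M' -> p S M' | A r M' | ε

Left recursion appears on M.
For M: α = {p S, A r}, β = {r p, B q}. Rewrite as M → β M' and M' → α M' | ε.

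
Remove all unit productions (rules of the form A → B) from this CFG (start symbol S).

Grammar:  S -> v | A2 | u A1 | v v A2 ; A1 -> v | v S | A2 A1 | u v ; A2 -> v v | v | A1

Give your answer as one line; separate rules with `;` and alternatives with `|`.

Unit pairs: A2 ⇒* {A1}; S ⇒* {A1, A2}.
Replace each nonterminal's rules with the union of the non-unit rules of every nonterminal it unit-derives.

S -> v v | v | v S | A2 A1 | u v | u A1 | v v A2; A1 -> v | v S | A2 A1 | u v; A2 -> v v | v | v S | A2 A1 | u v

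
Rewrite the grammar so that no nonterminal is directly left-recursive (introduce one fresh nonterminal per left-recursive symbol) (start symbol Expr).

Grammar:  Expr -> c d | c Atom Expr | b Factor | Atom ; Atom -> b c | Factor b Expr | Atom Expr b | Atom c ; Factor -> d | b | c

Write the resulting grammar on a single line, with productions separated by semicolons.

Directly left-recursive nonterminal: Atom.
For Atom: α = {Expr b, c}, β = {b c, Factor b Expr}. Rewrite as Atom → β Atom1 and Atom1 → α Atom1 | ε.

Expr -> c d | c Atom Expr | b Factor | Atom; Atom -> b c Atom1 | Factor b Expr Atom1; Factor -> d | b | c; Atom1 -> Expr b Atom1 | c Atom1 | ε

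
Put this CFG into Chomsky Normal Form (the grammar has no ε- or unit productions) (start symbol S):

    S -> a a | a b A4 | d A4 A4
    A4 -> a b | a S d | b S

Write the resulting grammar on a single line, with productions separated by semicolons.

Introduce a nonterminal for each terminal appearing in a rule of length ≥ 2: X1 → a, X2 → b, X3 → d.
Binarize each right-hand side of length ≥ 3 by chaining fresh nonterminals (Y1, Y2, …): affected rules were S → X1 X2 A4; S → X3 A4 A4; A4 → X1 S X3.

S -> X1 X1 | X1 Y1 | X3 Y2; A4 -> X1 X2 | X1 Y3 | X2 S; X1 -> a; X2 -> b; X3 -> d; Y1 -> X2 A4; Y2 -> A4 A4; Y3 -> S X3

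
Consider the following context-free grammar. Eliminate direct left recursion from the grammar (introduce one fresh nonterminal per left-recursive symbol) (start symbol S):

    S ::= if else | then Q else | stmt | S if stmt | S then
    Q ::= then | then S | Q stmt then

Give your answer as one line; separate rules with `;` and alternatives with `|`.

S ::= if else S' | then Q else S' | stmt S'; Q ::= then Q' | then S Q'; S' ::= if stmt S' | then S' | epsilon; Q' ::= stmt then Q' | epsilon

Directly left-recursive nonterminals: S, Q.
For S: α = {if stmt, then}, β = {if else, then Q else, stmt}. Rewrite as S → β S' and S' → α S' | ε.
For Q: α = {stmt then}, β = {then, then S}. Rewrite as Q → β Q' and Q' → α Q' | ε.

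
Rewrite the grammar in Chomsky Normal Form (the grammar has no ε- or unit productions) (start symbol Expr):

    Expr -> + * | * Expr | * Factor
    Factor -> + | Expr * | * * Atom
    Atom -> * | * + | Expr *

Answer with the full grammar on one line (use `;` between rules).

Expr -> X1 X2 | X2 Expr | X2 Factor; Factor -> + | Expr X2 | X2 Y1; Atom -> * | X2 X1 | Expr X2; X1 -> +; X2 -> *; Y1 -> X2 Atom

Introduce a nonterminal for each terminal appearing in a rule of length ≥ 2: X1 → +, X2 → *.
Binarize each right-hand side of length ≥ 3 by chaining fresh nonterminals (Y1, Y2, …): affected rules were Factor → X2 X2 Atom.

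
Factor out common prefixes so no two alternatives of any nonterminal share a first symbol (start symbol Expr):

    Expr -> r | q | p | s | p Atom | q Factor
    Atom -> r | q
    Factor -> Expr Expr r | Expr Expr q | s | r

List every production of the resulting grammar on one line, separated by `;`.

Expr -> r | s | q Expr1 | p Expr2; Atom -> r | q; Factor -> s | r | Expr Expr Factor1; Expr1 -> ε | Factor; Expr2 -> ε | Atom; Factor1 -> r | q

Expr has alternatives sharing prefix 'q': factor to Expr → q Expr1 with Expr1 → ε | Factor.
Expr has alternatives sharing prefix 'p': factor to Expr → p Expr2 with Expr2 → ε | Atom.
Factor has alternatives sharing prefix 'Expr Expr': factor to Factor → Expr Expr Factor1 with Factor1 → r | q.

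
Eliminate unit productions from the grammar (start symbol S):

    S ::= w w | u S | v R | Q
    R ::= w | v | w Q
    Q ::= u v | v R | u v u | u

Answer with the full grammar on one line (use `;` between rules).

S ::= w w | u S | v R | u v | u v u | u; R ::= w | v | w Q; Q ::= u v | v R | u v u | u

Unit pairs: S ⇒* {Q}.
For every A with A ⇒* B via unit rules, add B's non-unit alternatives to A; then delete every rule of the form X → Y.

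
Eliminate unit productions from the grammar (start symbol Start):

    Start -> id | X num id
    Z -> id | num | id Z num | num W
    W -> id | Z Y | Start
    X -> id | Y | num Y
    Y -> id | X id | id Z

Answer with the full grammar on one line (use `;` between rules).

Unit pairs: W ⇒* {Start}; X ⇒* {Y}.
For each unit pair (A, B), copy every non-unit production of B to A, then drop all unit productions.

Start -> id | X num id; Z -> id | num | id Z num | num W; W -> id | X num id | Z Y; X -> id | num Y | X id | id Z; Y -> id | X id | id Z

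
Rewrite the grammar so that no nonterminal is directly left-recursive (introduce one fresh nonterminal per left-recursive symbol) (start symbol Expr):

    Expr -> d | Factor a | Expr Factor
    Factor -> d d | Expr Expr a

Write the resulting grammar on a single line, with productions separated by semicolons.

Expr -> d Expr1 | Factor a Expr1; Factor -> d d | Expr Expr a; Expr1 -> Factor Expr1 | ε

Directly left-recursive nonterminal: Expr.
For Expr: α = {Factor}, β = {d, Factor a}. Rewrite as Expr → β Expr1 and Expr1 → α Expr1 | ε.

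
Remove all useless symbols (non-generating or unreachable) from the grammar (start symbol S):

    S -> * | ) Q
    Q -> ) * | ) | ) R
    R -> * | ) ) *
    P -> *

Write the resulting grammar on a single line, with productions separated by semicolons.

Generating nonterminals: {P, Q, R, S}.
Reachable from S after that: {Q, R, S}.
Removed useless symbols: {P} and every production mentioning them.

S -> * | ) Q; Q -> ) * | ) | ) R; R -> * | ) ) *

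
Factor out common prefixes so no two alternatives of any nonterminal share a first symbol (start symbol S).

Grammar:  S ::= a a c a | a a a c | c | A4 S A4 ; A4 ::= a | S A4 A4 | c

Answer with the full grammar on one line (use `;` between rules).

S has alternatives sharing prefix 'a a': factor to S → a a S' with S' → c a | a c.

S ::= c | A4 S A4 | a a S'; A4 ::= a | S A4 A4 | c; S' ::= c a | a c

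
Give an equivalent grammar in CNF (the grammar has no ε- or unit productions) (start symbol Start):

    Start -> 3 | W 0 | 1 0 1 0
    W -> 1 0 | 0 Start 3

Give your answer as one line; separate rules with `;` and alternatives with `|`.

Introduce a nonterminal for each terminal appearing in a rule of length ≥ 2: X1 → 0, X2 → 1, X3 → 3.
Binarize each right-hand side of length ≥ 3 by chaining fresh nonterminals (Y1, Y2, …): affected rules were Start → X2 X1 X2 X1; W → X1 Start X3.

Start -> 3 | W X1 | X2 Y1; W -> X2 X1 | X1 Y3; X1 -> 0; X2 -> 1; X3 -> 3; Y1 -> X1 Y2; Y2 -> X2 X1; Y3 -> Start X3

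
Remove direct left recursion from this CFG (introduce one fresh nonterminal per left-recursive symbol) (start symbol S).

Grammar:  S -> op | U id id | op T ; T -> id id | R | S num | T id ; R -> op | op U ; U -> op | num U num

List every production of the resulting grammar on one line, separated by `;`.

Directly left-recursive nonterminal: T.
For T: α = {id}, β = {id id, R, S num}. Rewrite as T → β T' and T' → α T' | ε.

S -> op | U id id | op T; T -> id id T' | R T' | S num T'; R -> op | op U; U -> op | num U num; T' -> id T' | epsilon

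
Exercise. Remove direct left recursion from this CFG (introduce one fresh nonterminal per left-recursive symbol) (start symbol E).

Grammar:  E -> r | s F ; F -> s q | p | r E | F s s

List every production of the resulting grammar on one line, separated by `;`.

Directly left-recursive nonterminal: F.
For F: α = {s s}, β = {s q, p, r E}. Rewrite as F → β F' and F' → α F' | ε.

E -> r | s F; F -> s q F' | p F' | r E F'; F' -> s s F' | ε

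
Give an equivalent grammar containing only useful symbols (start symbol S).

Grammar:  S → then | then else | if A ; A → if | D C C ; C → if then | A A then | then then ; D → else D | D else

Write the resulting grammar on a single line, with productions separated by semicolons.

S → then | then else | if A; A → if

Generating nonterminals: {A, C, S}.
Reachable from S after that: {A, S}.
Removed useless symbols: {C, D} and every production mentioning them.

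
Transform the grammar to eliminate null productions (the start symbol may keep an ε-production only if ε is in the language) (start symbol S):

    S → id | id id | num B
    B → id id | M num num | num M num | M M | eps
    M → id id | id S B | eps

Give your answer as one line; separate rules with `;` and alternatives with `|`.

S → id | id id | num B | num; B → id id | M num num | num num | num M num | M M | M; M → id id | id S B | id S

Nullable nonterminals: {B, M}.
ε ∉ L(G), so no ε-production is kept.
For each production, add variants omitting each subset of nullable occurrences: S → num B gives num B | num. B → M num num gives M num num | num num. B → M M gives M M | M. M → id S B gives id S B | id S.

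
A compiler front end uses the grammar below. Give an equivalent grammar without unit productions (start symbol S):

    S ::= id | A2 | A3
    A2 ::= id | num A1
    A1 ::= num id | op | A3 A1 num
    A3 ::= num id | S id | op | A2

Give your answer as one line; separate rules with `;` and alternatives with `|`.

Unit pairs: A3 ⇒* {A2}; S ⇒* {A2, A3}.
For every A with A ⇒* B via unit rules, add B's non-unit alternatives to A; then delete every rule of the form X → Y.

S ::= id | num A1 | num id | S id | op; A2 ::= id | num A1; A1 ::= num id | op | A3 A1 num; A3 ::= id | num A1 | num id | S id | op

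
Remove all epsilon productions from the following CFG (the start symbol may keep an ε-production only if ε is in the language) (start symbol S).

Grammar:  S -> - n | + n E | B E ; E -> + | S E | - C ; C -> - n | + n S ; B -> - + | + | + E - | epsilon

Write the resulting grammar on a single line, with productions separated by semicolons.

S -> - n | + n E | B E | E; E -> + | S E | - C; C -> - n | + n S; B -> - + | + | + E -

Nullable nonterminals: {B}.
ε ∉ L(G), so no ε-production is kept.
For each production, add variants omitting each subset of nullable occurrences: S → B E gives B E | E.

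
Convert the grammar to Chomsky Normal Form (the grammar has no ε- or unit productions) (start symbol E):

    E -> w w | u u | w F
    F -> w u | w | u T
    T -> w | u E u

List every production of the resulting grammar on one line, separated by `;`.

Introduce a nonterminal for each terminal appearing in a rule of length ≥ 2: X1 → w, X2 → u.
Binarize each right-hand side of length ≥ 3 by chaining fresh nonterminals (Y1, Y2, …): affected rules were T → X2 E X2.

E -> X1 X1 | X2 X2 | X1 F; F -> X1 X2 | w | X2 T; T -> w | X2 Y1; X1 -> w; X2 -> u; Y1 -> E X2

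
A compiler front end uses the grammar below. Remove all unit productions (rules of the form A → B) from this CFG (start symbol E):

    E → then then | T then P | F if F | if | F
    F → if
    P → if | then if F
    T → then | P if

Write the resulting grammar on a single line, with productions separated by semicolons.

E → then then | T then P | F if F | if; F → if; P → if | then if F; T → then | P if

Unit pairs: E ⇒* {F}.
Replace each nonterminal's rules with the union of the non-unit rules of every nonterminal it unit-derives.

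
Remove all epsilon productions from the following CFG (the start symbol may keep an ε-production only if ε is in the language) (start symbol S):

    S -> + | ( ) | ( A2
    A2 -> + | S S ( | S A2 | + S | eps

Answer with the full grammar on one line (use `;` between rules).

S -> + | ( ) | ( A2 | (; A2 -> + | S S ( | S A2 | S | + S

Nullable nonterminals: {A2}.
ε ∉ L(G), so no ε-production is kept.
Add the nullable-subset variants: S → ( A2 gives ( A2 | (. A2 → S A2 gives S A2 | S.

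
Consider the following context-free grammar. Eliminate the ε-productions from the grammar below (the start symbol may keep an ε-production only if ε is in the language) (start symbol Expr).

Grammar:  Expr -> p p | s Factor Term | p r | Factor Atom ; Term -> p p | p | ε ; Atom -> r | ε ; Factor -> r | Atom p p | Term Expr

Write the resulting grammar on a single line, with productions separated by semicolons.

Nullable set = {Atom, Term}.
ε ∉ L(G), so no ε-production is kept.
Add the nullable-subset variants: Expr → s Factor Term gives s Factor Term | s Factor. Expr → Factor Atom gives Factor Atom | Factor. Factor → Atom p p gives Atom p p | p p. Factor → Term Expr gives Term Expr | Expr.

Expr -> p p | s Factor Term | s Factor | p r | Factor Atom | Factor; Term -> p p | p; Atom -> r; Factor -> r | Atom p p | p p | Term Expr | Expr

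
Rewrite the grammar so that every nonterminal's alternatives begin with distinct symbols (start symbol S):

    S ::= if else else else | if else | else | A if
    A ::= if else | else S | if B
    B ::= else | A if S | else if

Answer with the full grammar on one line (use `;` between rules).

S ::= else | A if | if else S'; A ::= else S | if A'; B ::= A if S | else B'; S' ::= else else | ε; A' ::= else | B; B' ::= ε | if

S has alternatives sharing prefix 'if else': factor to S → if else S' with S' → else else | ε.
A has alternatives sharing prefix 'if': factor to A → if A' with A' → else | B.
B has alternatives sharing prefix 'else': factor to B → else B' with B' → ε | if.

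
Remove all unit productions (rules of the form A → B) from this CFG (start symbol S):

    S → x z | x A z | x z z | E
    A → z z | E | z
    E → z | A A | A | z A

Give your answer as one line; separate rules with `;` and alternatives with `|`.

Unit pairs: A ⇒* {E}; E ⇒* {A}; S ⇒* {A, E}.
Replace each nonterminal's rules with the union of the non-unit rules of every nonterminal it unit-derives.

S → z | A A | z A | x z | x A z | x z z | z z; A → z | A A | z A | z z; E → z | A A | z A | z z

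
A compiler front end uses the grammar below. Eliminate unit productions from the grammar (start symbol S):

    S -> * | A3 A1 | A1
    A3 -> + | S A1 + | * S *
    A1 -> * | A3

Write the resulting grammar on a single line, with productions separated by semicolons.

Unit pairs: A1 ⇒* {A3}; S ⇒* {A1, A3}.
For each unit pair (A, B), copy every non-unit production of B to A, then drop all unit productions.

S -> * | A3 A1 | + | S A1 + | * S *; A3 -> + | S A1 + | * S *; A1 -> * | + | S A1 + | * S *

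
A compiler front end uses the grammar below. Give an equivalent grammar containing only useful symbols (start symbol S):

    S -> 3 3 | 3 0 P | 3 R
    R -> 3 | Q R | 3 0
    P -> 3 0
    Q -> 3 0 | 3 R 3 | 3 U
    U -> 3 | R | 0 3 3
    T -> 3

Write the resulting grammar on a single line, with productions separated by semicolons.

Generating nonterminals: {P, Q, R, S, T, U}.
Reachable from S after that: {P, Q, R, S, U}.
Removed useless symbols: {T} and every production mentioning them.

S -> 3 3 | 3 0 P | 3 R; R -> 3 | Q R | 3 0; P -> 3 0; Q -> 3 0 | 3 R 3 | 3 U; U -> 3 | R | 0 3 3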